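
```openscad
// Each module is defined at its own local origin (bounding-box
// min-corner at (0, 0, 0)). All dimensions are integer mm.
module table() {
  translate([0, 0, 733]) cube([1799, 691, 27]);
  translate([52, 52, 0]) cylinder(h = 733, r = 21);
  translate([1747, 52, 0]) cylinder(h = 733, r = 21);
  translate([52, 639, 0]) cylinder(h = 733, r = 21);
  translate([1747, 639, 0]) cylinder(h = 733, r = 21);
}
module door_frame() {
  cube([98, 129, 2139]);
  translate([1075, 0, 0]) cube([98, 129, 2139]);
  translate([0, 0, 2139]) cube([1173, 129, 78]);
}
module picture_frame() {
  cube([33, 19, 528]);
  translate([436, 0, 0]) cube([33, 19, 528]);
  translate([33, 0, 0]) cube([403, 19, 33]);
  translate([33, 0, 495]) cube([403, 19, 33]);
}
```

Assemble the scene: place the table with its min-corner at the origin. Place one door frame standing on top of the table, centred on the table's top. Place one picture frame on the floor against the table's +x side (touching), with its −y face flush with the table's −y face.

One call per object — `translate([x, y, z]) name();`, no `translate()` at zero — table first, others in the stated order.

table();
translate([313, 281, 760]) door_frame();
translate([1799, 0, 0]) picture_frame();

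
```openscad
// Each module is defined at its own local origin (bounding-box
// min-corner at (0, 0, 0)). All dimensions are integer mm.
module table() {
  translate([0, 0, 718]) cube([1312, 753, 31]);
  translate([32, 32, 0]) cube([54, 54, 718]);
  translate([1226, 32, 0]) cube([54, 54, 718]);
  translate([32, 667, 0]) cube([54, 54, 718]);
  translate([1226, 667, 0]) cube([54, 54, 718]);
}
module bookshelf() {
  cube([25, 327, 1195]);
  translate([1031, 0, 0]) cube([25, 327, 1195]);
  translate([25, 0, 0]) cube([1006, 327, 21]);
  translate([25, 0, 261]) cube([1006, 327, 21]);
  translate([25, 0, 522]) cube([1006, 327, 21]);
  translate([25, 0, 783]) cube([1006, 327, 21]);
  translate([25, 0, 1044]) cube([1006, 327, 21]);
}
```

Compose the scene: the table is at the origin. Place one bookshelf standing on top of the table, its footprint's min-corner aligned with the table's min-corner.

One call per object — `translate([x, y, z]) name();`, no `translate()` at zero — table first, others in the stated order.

table();
translate([0, 0, 749]) bookshelf();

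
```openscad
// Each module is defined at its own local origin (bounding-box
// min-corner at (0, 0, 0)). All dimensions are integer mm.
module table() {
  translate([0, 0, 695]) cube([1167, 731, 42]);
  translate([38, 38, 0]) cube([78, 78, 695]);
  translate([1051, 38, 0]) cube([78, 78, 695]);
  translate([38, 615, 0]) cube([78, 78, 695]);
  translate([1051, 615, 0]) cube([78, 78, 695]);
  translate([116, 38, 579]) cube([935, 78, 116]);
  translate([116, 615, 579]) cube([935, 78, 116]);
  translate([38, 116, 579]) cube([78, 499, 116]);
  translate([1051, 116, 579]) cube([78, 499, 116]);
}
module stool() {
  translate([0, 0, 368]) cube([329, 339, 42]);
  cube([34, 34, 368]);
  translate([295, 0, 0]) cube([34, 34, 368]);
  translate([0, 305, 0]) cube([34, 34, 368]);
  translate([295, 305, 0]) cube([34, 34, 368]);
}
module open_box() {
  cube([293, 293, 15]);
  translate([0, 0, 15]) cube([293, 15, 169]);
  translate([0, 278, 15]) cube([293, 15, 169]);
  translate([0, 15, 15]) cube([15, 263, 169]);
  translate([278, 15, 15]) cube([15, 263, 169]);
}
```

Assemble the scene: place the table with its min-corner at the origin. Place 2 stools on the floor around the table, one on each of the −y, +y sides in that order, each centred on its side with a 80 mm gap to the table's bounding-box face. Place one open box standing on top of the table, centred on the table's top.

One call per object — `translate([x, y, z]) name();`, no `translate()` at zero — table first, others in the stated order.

table();
translate([419, -419, 0]) stool();
translate([419, 811, 0]) stool();
translate([437, 219, 737]) open_box();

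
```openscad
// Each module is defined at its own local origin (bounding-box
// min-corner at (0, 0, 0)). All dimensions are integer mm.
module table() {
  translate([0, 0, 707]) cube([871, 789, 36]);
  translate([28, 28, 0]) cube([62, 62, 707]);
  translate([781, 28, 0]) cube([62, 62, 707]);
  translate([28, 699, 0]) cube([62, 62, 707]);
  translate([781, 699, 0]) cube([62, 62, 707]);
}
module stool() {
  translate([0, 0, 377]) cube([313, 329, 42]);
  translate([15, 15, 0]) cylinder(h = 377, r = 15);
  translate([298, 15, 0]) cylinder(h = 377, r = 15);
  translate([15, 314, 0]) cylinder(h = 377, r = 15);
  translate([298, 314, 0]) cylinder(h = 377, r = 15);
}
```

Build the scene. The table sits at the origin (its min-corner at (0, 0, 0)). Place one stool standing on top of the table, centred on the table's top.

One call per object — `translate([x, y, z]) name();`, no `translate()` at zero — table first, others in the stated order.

table();
translate([279, 230, 743]) stool();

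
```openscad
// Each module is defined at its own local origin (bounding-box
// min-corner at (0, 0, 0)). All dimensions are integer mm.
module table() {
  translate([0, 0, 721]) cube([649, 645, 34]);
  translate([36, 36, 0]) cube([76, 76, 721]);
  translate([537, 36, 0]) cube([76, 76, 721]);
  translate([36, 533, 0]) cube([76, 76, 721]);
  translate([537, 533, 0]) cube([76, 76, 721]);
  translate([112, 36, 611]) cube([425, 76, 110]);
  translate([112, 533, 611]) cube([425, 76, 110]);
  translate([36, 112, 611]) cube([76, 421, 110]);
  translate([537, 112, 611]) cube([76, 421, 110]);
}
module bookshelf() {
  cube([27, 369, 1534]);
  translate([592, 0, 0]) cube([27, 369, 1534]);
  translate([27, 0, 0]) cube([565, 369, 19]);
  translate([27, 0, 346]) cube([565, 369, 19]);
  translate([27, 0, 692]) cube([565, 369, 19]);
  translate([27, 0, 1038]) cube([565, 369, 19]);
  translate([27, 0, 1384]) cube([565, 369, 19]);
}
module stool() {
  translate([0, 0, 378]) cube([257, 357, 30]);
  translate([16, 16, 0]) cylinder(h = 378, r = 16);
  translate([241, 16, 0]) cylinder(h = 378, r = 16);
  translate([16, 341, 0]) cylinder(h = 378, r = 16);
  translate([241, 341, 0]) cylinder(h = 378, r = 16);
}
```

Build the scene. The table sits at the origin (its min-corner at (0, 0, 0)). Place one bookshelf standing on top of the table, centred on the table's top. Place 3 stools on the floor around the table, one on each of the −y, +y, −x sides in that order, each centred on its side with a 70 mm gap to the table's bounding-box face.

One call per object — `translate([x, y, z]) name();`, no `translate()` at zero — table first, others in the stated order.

table();
translate([15, 138, 755]) bookshelf();
translate([196, -427, 0]) stool();
translate([196, 715, 0]) stool();
translate([-327, 144, 0]) stool();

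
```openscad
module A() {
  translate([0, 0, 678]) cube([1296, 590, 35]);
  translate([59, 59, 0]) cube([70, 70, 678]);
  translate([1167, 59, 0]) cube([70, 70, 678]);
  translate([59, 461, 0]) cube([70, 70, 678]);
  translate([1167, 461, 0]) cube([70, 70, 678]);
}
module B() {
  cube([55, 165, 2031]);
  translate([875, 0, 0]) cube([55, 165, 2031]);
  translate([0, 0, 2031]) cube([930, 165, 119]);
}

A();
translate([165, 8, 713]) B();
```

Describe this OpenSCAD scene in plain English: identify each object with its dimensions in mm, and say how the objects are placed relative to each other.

A is a table with a 1296×590 mm rectangular top, 35 mm thick, top surface at z = 713 mm, supported by four 70×70 mm square legs, each inset 59 mm from the nearest pair of top edges, running from the floor.

B is a door frame. The clear opening is 820 mm wide and 2031 mm high. Two 55 mm wide jambs, 165 mm deep, stand either side of the opening from the floor to the top of the opening. A 119 mm thick head sits across the top of both jambs, spanning the full outside width of the frame.

The door frame is on top of the table.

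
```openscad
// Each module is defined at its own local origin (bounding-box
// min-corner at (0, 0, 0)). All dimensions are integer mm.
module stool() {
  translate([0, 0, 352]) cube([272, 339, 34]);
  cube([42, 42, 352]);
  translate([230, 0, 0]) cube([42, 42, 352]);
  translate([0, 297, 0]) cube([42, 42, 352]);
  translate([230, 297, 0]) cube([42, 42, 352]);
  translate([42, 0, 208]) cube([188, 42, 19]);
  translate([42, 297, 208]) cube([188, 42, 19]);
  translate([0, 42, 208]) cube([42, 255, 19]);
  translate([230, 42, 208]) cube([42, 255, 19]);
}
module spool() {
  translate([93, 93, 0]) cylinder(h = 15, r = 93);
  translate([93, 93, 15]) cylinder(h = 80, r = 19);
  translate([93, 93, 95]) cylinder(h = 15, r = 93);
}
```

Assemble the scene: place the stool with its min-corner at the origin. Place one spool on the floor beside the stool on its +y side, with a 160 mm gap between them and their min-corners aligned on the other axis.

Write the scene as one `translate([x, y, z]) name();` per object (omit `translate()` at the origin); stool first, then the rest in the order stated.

stool();
translate([0, 499, 0]) spool();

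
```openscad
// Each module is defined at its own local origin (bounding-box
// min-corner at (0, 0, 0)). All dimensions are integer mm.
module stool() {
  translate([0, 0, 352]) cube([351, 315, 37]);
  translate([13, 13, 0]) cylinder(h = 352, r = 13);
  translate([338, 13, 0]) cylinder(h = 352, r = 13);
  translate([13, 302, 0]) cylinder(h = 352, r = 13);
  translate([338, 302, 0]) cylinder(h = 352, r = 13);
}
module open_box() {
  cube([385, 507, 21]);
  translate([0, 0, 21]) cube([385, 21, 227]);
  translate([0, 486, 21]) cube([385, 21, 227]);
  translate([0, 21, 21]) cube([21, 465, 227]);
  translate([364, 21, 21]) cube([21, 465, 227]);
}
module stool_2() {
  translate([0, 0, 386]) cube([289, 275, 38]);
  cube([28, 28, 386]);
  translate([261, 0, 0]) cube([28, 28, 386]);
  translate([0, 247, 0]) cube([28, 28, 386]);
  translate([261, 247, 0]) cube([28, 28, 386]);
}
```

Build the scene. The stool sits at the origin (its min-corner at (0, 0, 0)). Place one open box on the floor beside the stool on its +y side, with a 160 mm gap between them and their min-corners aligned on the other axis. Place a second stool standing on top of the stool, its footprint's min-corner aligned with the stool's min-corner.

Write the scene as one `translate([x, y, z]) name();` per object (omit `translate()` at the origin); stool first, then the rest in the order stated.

stool();
translate([0, 475, 0]) open_box();
translate([0, 0, 389]) stool_2();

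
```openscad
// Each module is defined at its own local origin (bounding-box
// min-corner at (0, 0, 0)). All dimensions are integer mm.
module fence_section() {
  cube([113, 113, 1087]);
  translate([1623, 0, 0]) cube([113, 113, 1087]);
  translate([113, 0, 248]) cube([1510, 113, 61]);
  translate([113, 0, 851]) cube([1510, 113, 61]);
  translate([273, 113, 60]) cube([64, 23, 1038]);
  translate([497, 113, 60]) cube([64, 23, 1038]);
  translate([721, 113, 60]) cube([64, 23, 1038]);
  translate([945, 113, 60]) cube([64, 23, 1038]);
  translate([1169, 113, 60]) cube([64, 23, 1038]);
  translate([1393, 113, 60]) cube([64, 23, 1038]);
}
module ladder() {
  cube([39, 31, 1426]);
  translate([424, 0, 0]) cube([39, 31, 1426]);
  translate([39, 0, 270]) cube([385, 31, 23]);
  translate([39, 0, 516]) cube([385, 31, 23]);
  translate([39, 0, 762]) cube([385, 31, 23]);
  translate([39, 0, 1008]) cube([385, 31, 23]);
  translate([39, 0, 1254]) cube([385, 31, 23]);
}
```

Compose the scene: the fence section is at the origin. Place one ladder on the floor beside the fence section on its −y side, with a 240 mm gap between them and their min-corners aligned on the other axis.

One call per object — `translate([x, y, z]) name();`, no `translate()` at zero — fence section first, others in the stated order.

fence_section();
translate([0, -271, 0]) ladder();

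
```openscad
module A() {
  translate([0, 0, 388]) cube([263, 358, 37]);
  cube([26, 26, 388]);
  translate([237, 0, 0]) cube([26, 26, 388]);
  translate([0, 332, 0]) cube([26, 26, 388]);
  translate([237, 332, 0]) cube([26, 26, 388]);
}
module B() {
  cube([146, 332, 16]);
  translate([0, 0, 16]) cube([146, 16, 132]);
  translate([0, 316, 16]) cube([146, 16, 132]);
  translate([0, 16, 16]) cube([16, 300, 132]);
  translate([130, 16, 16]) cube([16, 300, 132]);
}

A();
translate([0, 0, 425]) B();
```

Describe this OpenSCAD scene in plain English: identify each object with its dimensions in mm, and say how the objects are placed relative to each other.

A is a four-legged stool. The seat is a 263×358×37 mm slab whose top surface is at z = 425 mm; four square legs, each 26×26 mm in cross-section, run from the floor (z = 0) to the underside of the seat, each flush with a corner of the seat.

B is an open storage box with external size 146×332×148 mm and wall thickness 16 mm (the base is also 16 mm thick). The base covers the whole footprint; the four walls stand on the base, with the y-facing walls full-width and the x-facing walls fitting between their inner faces.

The open box is on top of the stool.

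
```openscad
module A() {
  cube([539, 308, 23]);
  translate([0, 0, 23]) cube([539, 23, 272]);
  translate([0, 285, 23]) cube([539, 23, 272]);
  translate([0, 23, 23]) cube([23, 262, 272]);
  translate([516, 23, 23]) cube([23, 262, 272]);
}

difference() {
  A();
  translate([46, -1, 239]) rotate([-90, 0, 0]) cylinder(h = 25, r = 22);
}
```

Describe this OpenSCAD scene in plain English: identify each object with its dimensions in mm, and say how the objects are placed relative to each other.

A is an open storage box with external size 539×308×295 mm and wall thickness 23 mm (the base is also 23 mm thick). The base covers the whole footprint; the four walls stand on the base, with the y-facing walls full-width and the x-facing walls fitting between their inner faces.

The open box has a circular hole of radius 22 mm through its front wall, centred at (x = 46, z = 239).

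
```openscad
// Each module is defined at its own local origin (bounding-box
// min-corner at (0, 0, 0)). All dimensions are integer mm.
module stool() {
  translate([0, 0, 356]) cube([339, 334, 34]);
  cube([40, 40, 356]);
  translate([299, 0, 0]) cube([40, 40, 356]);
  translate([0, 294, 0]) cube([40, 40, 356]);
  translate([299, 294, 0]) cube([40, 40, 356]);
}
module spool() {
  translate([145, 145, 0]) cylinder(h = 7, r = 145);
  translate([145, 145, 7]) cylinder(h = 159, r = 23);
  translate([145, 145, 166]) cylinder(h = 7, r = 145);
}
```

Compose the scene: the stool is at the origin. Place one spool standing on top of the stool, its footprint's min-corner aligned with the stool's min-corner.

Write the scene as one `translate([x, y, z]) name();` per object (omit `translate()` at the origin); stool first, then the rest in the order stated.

stool();
translate([0, 0, 390]) spool();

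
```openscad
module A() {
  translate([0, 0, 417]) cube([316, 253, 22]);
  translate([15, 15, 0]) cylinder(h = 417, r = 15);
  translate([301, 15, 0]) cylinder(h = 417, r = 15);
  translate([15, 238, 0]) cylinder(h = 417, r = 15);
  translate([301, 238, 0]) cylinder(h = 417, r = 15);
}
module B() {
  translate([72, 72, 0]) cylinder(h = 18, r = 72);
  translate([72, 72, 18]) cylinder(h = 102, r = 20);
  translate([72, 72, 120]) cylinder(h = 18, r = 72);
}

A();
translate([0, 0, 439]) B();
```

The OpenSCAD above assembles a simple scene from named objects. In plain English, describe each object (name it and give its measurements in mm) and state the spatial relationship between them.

A is a simple wooden stool: a rectangular seat 316 mm (x) by 253 mm (y), 22 mm thick, top face at z = 439 mm, on four round legs, each 30 mm in diameter. The legs rest on z = 0, each leg's axis is inset half a diameter from the nearest pair of seat edges (so the leg's bounding box is flush with the corner).

B is a spool: two coaxial disc flanges of radius 72 mm and thickness 18 mm, joined by a core cylinder of radius 20 mm and height 102 mm. The lower flange rests on z = 0 and the three cylinders share a vertical axis.

The spool is on top of the stool.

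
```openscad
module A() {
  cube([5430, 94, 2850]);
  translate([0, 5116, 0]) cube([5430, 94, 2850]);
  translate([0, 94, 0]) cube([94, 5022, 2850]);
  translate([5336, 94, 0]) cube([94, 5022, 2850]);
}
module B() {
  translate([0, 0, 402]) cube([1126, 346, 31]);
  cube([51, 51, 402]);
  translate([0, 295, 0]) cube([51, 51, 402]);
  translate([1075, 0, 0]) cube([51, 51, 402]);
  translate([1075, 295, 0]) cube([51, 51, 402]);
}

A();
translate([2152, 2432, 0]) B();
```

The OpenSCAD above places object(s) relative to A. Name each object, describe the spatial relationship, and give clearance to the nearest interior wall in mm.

Clearances: x = 2058, y = 2338; minimum 2058 mm.

A is a house frame. B is a bench. The bench sits inside the house frame, centred. The clearance to the nearest interior wall is 2058 mm.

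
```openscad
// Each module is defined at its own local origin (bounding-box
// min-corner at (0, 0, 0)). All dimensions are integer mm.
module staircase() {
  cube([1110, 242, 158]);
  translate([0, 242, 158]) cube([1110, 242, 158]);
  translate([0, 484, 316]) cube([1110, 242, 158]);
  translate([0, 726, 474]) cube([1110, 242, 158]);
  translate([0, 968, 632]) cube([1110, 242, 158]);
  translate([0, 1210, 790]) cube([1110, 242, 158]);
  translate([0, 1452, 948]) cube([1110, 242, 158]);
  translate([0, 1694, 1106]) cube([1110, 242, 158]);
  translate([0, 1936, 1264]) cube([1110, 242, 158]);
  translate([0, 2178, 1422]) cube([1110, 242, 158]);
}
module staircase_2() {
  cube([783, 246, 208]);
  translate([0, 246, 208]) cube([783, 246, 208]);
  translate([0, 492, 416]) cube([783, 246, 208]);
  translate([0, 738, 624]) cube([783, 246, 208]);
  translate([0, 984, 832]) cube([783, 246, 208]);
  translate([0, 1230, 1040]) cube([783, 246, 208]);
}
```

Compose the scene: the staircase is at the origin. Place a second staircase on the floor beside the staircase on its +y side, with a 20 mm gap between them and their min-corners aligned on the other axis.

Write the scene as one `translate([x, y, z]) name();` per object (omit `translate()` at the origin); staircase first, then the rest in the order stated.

staircase();
translate([0, 2440, 0]) staircase_2();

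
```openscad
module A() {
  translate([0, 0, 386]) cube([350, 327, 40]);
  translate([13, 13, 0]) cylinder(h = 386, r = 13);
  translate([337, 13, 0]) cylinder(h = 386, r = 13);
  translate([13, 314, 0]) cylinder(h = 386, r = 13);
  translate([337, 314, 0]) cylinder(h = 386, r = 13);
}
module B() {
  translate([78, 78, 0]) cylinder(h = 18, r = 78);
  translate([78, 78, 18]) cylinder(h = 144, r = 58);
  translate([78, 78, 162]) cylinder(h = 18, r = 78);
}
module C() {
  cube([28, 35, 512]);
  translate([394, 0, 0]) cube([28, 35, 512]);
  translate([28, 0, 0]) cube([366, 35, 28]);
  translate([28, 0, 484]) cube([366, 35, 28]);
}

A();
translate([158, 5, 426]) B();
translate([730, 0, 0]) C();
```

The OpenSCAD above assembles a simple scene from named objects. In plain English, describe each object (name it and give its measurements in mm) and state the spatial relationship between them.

A is a four-legged stool. The seat is 350×327 mm, 40 mm thick, top at z = 426 mm. It stands on four round legs, each 26 mm in diameter, from z = 0 to the seat underside, each leg's axis is inset half a diameter from the nearest pair of seat edges (so the leg's bounding box is flush with the corner).

B is a spool: two coaxial disc flanges of radius 78 mm and thickness 18 mm, joined by a core cylinder of radius 58 mm and height 144 mm. The lower flange rests on z = 0 and the three cylinders share a vertical axis.

C is a picture frame with a 366×456 mm rectangular opening (x by z) and a uniform 28 mm border on every side. Frame depth is 35 mm along y. It is built from two vertical stiles running the full outside height and two horizontal rails spanning the gap between the stiles.

The spool is on top of the stool. The picture frame is on the floor beside the stool on its +x side.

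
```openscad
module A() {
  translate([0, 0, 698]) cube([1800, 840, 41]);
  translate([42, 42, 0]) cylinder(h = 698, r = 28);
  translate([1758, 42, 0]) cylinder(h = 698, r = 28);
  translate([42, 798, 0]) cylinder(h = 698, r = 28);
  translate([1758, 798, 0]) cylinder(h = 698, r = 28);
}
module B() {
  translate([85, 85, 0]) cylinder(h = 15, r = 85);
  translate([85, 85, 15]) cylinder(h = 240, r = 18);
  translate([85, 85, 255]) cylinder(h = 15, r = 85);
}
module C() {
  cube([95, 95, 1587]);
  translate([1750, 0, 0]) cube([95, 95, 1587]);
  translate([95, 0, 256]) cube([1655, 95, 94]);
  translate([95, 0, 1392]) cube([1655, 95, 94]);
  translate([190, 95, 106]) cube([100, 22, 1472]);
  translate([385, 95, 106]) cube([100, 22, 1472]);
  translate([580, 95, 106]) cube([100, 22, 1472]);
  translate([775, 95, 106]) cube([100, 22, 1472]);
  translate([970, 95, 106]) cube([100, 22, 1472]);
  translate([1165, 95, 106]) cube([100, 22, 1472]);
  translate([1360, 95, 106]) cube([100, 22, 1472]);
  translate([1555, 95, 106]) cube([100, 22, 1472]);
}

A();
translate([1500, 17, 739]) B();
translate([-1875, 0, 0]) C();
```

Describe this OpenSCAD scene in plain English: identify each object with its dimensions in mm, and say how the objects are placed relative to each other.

A is a table with a 1800×840 mm rectangular top, 41 mm thick, top surface at z = 739 mm, supported by four round legs of 56 mm diameter, each leg's bounding box inset 14 mm from the nearest pair of top edges, running from the floor.

B is a spool: two coaxial disc flanges of radius 85 mm and thickness 15 mm, joined by a core cylinder of radius 18 mm and height 240 mm. The lower flange rests on z = 0 and the three cylinders share a vertical axis.

C is a fence section. Two 95×95 mm posts, 1587 mm tall, stand on the floor with a clear span of 1655 mm between their inner faces. Two horizontal rails of 95×94 mm section span the gap between the posts with their undersides at z = 256 mm and z = 1392 mm, flush with the posts' −y face. 8 pickets, each 100 mm wide, 22 mm thick and 1472 mm tall, are fixed to the +y face of the rails with their bottoms at z = 106 mm, evenly spaced across the span with equal gaps (rounded down to the nearest mm) at the −x end and between each pair — any rounding remainder accumulates at the +x end.

The spool is on top of the table. The fence section is on the floor beside the table on its −x side.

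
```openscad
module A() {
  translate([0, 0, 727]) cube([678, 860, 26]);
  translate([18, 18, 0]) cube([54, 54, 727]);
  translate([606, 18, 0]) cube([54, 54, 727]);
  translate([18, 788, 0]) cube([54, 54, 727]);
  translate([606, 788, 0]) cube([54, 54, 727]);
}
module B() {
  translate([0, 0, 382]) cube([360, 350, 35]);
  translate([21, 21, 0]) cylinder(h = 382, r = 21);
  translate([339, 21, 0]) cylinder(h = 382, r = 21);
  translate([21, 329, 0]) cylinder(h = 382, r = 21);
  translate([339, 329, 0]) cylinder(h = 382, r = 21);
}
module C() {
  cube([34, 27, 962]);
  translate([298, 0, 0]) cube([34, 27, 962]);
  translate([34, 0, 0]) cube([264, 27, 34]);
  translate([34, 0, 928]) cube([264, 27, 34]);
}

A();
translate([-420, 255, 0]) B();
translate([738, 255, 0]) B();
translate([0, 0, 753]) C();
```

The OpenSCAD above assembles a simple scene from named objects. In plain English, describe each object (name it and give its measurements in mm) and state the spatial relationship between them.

A is a table with a 678×860 mm rectangular top, 26 mm thick, top surface at z = 753 mm, supported by four 54×54 mm square legs, each inset 18 mm from the nearest pair of top edges, running from the floor.

B is a four-legged stool. The seat is 360×350 mm, 35 mm thick, top at z = 417 mm. It stands on four round legs, each 42 mm in diameter, from z = 0 to the seat underside, each leg's axis is inset half a diameter from the nearest pair of seat edges (so the leg's bounding box is flush with the corner).

C is a picture frame with a 264×894 mm rectangular opening (x by z) and a uniform 34 mm border on every side. Frame depth is 27 mm along y. It is built from two vertical stiles running the full outside height and two horizontal rails spanning the gap between the stiles.

Two stools sit around the table at the −x, +x sides. The picture frame is on top of the table.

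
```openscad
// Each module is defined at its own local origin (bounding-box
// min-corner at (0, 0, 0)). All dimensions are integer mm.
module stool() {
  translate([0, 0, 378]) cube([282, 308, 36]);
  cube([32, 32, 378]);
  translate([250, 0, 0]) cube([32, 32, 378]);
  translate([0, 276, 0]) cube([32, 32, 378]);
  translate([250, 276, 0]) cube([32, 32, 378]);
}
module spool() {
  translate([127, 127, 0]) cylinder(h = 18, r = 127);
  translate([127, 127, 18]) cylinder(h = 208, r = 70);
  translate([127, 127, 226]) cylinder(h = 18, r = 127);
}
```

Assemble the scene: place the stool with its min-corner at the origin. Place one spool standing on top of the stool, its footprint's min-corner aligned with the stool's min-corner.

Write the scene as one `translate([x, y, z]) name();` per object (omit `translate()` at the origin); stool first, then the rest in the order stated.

stool();
translate([0, 0, 414]) spool();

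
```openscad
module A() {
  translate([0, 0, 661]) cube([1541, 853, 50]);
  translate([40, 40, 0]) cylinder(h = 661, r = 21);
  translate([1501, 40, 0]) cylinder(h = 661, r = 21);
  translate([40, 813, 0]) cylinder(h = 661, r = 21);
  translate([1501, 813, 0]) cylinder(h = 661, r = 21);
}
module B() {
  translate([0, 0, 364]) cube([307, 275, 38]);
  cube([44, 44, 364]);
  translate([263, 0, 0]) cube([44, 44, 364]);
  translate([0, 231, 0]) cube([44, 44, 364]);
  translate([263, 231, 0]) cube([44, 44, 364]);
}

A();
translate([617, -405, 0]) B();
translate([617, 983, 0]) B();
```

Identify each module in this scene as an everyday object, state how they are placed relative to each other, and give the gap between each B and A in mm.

A is a table. B is a stool. Two stools sit around the table at the −y, +y sides. The gap between each stool and the table is 130 mm.

Each stool's nearest face is 130 mm from the table's bounding box.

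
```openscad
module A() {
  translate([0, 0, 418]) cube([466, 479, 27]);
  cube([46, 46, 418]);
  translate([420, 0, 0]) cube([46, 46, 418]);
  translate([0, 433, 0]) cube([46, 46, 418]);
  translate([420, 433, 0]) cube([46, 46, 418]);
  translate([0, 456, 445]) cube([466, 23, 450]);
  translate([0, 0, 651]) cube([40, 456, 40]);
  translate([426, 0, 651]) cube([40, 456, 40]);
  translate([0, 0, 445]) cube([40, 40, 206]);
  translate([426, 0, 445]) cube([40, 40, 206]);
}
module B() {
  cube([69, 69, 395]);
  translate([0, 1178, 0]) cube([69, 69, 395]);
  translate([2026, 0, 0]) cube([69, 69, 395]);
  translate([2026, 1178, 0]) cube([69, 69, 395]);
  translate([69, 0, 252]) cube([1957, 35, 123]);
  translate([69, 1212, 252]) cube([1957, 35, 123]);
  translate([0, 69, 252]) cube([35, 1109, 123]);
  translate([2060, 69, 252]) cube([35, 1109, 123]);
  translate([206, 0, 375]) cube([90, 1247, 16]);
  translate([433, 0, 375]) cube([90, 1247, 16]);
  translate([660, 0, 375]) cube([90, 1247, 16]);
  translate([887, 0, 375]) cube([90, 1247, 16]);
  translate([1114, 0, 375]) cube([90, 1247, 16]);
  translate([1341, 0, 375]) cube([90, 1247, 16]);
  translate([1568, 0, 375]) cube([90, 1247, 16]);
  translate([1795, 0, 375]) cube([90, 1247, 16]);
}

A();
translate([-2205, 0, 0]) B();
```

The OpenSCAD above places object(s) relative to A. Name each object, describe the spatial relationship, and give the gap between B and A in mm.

The bed frame's nearest face is 110 mm from the chair's −x face.

A is a chair. B is a bed frame. The bed frame is on the floor beside the chair on its −x side. The gap between the bed frame and the chair is 110 mm.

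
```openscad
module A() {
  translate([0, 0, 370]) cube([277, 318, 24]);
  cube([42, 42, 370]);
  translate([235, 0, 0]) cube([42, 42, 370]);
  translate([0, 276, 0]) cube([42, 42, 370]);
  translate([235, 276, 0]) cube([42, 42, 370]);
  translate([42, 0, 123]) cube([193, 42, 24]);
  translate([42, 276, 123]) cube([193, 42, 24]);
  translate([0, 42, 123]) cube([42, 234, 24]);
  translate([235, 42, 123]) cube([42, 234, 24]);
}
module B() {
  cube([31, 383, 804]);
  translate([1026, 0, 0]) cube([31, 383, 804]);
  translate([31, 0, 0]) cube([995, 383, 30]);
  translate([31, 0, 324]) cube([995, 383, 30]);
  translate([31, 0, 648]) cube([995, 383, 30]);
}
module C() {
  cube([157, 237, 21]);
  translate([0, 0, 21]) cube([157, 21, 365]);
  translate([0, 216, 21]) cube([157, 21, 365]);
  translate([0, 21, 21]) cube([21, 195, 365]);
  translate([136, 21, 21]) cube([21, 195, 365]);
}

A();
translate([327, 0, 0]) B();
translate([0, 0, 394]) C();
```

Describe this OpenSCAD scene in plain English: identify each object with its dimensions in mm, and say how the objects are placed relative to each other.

A is a four-legged stool. The seat is a 277×318×24 mm slab whose top surface is at z = 394 mm; four square legs, each 42×42 mm in cross-section, run from the floor (z = 0) to the underside of the seat, each flush with a corner of the seat. Four stretchers, 42 mm wide and 24 mm tall, connect adjacent legs with their undersides at z = 123 mm, each running between the inner faces of the legs it joins and aligned with the legs' outer faces on the other axis.

B is a bookshelf 1057 mm wide overall, 383 mm deep and 804 mm tall. The two sides are 31 mm thick vertical panels. 3 horizontal shelves of 30 mm thickness span between the inner faces of the sides; the lowest shelf sits on the floor and shelves are stacked with a clear vertical gap of 294 mm between each pair.

C is an open-topped rectangular box: outside dimensions 157×237×386 mm, with a uniform wall and base thickness of 21 mm. The base is a full 157×237 slab on the floor; four walls sit on top of the base. The front and back walls (the −y and +y sides) span the full width; the two side walls fit between them.

The bookshelf is on the floor beside the stool on its +x side. The open box is on top of the stool.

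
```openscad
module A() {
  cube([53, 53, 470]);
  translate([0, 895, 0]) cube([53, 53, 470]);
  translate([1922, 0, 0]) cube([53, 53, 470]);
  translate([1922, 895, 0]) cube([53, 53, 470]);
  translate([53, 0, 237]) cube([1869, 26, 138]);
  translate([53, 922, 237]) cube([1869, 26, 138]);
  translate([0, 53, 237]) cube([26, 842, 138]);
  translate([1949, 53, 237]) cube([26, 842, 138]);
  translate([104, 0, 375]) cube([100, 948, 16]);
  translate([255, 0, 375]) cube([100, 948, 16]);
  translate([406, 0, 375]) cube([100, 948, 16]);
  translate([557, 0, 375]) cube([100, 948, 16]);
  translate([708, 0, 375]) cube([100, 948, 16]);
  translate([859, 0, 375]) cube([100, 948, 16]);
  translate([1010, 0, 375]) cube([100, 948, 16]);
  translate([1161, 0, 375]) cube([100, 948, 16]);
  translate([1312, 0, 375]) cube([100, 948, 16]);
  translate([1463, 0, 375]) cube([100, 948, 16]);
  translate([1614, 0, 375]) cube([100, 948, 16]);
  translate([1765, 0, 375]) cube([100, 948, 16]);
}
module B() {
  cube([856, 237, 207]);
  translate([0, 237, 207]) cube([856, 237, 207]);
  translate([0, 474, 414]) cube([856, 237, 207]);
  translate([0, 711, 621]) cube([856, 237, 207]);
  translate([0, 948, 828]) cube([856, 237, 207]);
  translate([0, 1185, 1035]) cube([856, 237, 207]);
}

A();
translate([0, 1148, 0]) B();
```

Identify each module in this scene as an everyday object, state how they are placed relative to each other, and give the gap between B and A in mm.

The staircase's nearest face is 200 mm from the bed frame's +y face.

A is a bed frame. B is a staircase. The staircase is on the floor beside the bed frame on its +y side. The gap between the staircase and the bed frame is 200 mm.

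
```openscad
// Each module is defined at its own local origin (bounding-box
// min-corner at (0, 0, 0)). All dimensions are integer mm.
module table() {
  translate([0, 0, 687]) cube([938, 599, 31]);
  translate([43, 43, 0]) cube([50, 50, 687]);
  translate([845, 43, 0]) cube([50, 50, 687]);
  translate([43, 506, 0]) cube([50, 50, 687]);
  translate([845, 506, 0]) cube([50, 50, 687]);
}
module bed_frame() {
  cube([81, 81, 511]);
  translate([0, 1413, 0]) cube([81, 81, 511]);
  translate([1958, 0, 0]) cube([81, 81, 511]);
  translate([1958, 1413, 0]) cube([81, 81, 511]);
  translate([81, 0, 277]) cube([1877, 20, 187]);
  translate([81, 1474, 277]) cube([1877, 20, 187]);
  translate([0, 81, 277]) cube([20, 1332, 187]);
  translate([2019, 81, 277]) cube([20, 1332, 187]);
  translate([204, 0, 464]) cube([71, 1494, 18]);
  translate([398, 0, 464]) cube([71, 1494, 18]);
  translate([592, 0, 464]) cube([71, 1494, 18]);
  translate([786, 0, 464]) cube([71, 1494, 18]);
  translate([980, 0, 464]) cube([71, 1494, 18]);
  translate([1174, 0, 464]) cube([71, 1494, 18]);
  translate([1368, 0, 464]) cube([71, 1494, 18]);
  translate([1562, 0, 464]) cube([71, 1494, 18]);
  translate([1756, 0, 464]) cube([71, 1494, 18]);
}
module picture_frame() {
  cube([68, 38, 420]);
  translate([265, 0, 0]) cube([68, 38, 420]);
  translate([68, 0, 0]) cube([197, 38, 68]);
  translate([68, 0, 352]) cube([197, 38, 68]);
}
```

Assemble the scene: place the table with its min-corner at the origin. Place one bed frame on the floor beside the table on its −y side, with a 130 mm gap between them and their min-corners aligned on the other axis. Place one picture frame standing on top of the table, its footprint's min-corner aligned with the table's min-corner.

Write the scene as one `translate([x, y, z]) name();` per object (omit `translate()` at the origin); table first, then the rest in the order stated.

table();
translate([0, -1624, 0]) bed_frame();
translate([0, 0, 718]) picture_frame();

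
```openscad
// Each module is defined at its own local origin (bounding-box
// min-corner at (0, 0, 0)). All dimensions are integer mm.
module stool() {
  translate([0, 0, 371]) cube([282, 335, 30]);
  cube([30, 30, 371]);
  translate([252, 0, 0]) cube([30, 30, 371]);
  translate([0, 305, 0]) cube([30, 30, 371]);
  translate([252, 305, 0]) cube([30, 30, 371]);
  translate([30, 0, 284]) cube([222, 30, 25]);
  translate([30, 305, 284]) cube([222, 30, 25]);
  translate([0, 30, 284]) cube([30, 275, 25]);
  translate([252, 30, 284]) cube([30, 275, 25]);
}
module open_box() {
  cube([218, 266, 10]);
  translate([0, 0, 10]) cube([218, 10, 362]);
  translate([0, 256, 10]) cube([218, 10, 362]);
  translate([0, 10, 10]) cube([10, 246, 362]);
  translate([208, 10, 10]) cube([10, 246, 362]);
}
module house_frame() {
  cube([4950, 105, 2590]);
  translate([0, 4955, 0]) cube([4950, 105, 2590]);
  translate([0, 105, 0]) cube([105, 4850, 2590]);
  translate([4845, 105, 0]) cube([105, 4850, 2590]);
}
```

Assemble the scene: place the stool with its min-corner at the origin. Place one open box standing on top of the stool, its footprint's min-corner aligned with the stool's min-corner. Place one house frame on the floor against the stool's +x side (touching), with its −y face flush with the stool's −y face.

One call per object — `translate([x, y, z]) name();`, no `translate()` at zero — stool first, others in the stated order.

stool();
translate([0, 0, 401]) open_box();
translate([282, 0, 0]) house_frame();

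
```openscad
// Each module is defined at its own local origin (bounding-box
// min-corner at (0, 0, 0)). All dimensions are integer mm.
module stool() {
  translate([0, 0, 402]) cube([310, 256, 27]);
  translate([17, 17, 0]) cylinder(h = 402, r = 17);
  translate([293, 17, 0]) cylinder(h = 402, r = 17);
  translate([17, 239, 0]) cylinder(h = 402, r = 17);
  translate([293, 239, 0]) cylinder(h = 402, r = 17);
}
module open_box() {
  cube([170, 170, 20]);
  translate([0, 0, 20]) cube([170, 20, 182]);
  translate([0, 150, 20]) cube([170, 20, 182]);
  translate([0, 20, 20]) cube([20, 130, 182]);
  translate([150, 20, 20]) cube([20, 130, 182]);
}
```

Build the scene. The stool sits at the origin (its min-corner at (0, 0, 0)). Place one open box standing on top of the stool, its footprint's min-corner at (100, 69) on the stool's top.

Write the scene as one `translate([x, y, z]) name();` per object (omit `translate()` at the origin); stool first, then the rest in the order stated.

stool();
translate([100, 69, 429]) open_box();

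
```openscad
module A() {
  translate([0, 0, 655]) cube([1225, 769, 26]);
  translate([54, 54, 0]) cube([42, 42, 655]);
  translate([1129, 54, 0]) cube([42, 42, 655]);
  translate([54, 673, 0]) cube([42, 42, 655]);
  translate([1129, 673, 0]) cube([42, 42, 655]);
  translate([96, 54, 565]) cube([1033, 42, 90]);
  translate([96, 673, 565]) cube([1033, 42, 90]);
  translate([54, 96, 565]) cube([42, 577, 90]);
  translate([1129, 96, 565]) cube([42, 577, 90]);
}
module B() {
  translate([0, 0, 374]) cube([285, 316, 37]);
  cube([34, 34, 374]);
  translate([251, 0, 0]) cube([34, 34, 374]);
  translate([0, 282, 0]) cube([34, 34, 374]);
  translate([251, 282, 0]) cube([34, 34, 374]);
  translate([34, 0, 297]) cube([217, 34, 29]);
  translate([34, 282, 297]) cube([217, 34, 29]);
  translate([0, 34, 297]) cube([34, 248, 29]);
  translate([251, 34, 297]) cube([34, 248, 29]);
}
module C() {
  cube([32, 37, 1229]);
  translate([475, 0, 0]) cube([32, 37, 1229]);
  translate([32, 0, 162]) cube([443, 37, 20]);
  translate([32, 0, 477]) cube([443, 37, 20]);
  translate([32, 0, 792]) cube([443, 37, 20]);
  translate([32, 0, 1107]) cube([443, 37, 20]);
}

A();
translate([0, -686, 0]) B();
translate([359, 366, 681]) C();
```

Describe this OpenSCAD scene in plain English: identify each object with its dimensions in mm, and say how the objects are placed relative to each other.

A is a table with a 1225×769 mm rectangular top, 26 mm thick, top surface at z = 681 mm, supported by four 42×42 mm square legs, each inset 54 mm from the nearest pair of top edges, running from the floor. Four apron rails, 42 mm thick and 90 mm tall, run between adjacent legs with their top edges flush with the underside of the top and their outer faces flush with the legs' outer faces.

B is a four-legged stool. The seat is 285×316 mm, 37 mm thick, top at z = 411 mm. It stands on four square legs, each 34×34 mm in cross-section, from z = 0 to the seat underside, each flush with a corner of the seat. Four stretchers, 34 mm wide and 29 mm tall, connect adjacent legs with their undersides at z = 297 mm, each running between the inner faces of the legs it joins and aligned with the legs' outer faces on the other axis.

C is a wooden ladder with two side rails of 32×37 mm section and 1229 mm height, set 507 mm apart overall. Between them run 4 rectangular rungs (37 mm deep, 20 mm thick), front faces flush with the rails' −y face. The bottom of the first rung is 162 mm above the floor and each subsequent rung is 315 mm higher than the one below.

The stool is on the floor beside the table on its −y side. The ladder is on top of the table, centred.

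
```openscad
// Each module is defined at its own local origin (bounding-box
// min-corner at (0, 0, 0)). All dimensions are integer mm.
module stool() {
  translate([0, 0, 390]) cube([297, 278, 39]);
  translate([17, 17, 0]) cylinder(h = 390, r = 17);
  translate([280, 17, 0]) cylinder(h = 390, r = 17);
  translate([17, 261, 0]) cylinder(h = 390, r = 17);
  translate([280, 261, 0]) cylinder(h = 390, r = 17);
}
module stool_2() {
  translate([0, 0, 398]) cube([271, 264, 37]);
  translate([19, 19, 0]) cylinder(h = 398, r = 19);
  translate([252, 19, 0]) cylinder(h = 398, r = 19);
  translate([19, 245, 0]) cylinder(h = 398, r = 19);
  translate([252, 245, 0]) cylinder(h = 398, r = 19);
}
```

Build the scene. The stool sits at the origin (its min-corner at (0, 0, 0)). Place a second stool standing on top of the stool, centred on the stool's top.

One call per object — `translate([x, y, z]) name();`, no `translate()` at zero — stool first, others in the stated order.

stool();
translate([13, 7, 429]) stool_2();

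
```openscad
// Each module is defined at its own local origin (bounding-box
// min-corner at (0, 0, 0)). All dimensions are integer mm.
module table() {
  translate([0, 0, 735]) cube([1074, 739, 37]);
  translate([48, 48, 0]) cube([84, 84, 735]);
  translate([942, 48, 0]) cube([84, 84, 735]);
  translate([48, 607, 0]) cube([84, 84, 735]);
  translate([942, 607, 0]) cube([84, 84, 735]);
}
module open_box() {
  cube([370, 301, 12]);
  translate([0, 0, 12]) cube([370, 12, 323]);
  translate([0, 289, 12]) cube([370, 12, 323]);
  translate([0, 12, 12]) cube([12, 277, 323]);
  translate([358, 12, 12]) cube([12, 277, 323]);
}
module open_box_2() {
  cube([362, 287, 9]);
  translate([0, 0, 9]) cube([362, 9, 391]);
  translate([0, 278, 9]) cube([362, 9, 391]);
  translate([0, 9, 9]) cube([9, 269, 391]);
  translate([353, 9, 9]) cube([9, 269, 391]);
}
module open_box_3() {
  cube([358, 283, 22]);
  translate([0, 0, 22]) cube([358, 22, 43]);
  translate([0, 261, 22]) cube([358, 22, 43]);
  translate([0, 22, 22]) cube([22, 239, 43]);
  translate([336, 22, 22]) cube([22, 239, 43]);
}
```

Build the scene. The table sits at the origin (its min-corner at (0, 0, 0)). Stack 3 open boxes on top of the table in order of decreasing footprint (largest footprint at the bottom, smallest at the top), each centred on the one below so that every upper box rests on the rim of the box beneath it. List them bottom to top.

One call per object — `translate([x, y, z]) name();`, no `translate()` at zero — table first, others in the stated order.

table();
translate([352, 219, 772]) open_box();
translate([356, 226, 1107]) open_box_2();
translate([358, 228, 1507]) open_box_3();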